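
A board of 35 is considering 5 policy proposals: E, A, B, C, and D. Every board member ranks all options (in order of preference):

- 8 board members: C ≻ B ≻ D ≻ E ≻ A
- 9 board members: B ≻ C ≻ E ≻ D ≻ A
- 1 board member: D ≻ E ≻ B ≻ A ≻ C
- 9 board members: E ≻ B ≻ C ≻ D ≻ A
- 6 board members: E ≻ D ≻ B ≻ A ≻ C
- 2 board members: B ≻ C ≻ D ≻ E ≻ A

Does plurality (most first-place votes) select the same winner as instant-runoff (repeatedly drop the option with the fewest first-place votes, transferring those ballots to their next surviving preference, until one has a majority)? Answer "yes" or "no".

no

Plurality — first-place votes: E 15, A 0, B 11, C 8, D 1. Winner: E.
Instant-runoff — R1 E 15, A 0, B 11, C 8, D 1 (A out); R2 E 15, B 11, C 8, D 1 (D out); R3 E 16, B 11, C 8 (C out); R4 E 16, B 19 (B winner). Winner: B.
The two methods disagree.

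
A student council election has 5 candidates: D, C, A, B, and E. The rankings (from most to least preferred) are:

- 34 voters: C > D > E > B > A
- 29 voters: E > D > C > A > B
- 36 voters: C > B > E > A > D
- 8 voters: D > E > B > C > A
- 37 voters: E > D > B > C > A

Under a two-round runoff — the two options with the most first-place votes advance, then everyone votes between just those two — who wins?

Round 1 first-place votes: D 8, C 70, A 0, B 0, E 66.
C and E advance.
Runoff: C is preferred to E by 70 voters; E by 74.
E wins the runoff.

E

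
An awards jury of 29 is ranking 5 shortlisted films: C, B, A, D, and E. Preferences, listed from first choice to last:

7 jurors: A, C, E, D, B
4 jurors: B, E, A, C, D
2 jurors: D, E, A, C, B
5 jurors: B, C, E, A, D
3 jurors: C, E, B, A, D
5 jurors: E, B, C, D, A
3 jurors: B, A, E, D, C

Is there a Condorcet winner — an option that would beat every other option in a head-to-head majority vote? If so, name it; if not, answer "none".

none

Checking pairwise contests:
B beats C 17–12.
E beats B 17–12.
B beats A 20–9.
C beats D 24–5.
C beats E 15–14.
Every option loses at least one head-to-head, so there is no Condorcet winner.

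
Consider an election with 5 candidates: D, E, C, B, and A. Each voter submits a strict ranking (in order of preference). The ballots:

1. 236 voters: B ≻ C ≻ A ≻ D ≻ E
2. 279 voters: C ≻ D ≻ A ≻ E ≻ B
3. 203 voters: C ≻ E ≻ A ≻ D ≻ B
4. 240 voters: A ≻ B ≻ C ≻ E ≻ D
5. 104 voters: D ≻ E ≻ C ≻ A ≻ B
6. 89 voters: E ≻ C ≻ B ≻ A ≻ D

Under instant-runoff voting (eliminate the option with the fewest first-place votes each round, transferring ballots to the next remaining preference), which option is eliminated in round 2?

D

Round 1: D 104, E 89, C 482, B 236, A 240. Eliminate E.
Round 2: D 104, C 571, B 236, A 240. Eliminate D.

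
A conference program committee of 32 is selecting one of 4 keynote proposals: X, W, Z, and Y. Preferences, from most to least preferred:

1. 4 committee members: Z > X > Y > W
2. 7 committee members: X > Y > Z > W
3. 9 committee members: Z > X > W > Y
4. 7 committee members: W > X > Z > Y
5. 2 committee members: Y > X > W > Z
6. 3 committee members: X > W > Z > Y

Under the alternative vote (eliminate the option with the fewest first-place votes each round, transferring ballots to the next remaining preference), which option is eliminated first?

Round 1: X 10, W 7, Z 13, Y 2. Eliminate Y.

Y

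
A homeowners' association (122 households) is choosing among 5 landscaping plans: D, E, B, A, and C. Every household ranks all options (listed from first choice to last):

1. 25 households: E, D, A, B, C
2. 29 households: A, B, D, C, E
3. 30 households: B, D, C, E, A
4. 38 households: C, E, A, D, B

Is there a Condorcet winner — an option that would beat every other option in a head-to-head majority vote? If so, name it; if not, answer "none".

none

Checking pairwise contests:
E beats D 63–59.
C beats E 97–25.
D beats B 63–59.
E beats A 93–29.
D beats C 84–38.
Every option loses at least one head-to-head, so there is no Condorcet winner.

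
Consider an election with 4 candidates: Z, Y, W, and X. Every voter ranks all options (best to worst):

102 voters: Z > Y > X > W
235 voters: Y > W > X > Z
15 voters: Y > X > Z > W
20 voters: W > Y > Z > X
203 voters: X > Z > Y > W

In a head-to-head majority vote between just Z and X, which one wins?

X

Voters preferring Z to X: 122; preferring X to Z: 453.
X wins the head-to-head.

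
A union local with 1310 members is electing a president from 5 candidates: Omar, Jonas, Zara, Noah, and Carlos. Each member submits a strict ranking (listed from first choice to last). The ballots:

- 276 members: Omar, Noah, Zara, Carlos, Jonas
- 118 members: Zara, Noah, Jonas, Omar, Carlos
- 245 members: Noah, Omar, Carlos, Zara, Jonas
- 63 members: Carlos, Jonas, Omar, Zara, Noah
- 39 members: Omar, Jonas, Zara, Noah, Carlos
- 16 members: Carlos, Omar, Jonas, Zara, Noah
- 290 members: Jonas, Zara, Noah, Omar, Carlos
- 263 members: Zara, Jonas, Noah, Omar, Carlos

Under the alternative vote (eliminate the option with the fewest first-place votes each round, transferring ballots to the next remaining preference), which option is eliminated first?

Carlos

Round 1: Omar 315, Jonas 290, Zara 381, Noah 245, Carlos 79. Eliminate Carlos.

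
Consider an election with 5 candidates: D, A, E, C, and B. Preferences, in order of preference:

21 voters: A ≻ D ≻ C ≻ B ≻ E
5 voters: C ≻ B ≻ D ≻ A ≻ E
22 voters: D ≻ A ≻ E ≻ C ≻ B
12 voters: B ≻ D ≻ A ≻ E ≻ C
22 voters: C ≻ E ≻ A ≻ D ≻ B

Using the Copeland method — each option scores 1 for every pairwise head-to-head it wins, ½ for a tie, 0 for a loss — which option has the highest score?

D: beats E, C, and B; loses to A → score 3.
A: beats D, E, C, and B → score 4.
E: beats B; loses to D, A, and C → score 1.
C: beats E and B; loses to D and A → score 2.
B: loses to D, A, E, and C → score 0.
A has the best pairwise record.

A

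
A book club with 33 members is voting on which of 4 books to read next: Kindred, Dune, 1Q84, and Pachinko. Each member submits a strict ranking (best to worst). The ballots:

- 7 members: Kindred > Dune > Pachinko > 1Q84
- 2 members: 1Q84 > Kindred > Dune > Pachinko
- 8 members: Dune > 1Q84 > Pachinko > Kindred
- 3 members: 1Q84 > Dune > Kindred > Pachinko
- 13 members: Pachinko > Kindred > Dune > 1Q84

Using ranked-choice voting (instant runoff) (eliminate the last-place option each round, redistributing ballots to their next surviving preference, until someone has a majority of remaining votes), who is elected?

Round 1: Kindred 7, Dune 8, 1Q84 5, Pachinko 13. Eliminate 1Q84.
Round 2: Kindred 9, Dune 11, Pachinko 13. Eliminate Kindred.
Round 3: Dune 20, Pachinko 13. Dune has a majority.

Dune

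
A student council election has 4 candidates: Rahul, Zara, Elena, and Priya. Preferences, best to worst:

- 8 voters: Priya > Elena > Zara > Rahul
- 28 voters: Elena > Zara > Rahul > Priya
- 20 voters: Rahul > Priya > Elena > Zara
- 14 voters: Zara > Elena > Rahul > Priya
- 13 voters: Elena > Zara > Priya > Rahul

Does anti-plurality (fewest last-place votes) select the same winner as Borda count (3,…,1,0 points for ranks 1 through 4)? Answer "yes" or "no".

Anti-plurality — last-place votes: Rahul 21, Zara 20, Elena 0, Priya 42. Winner: Elena.
Borda — scores: Rahul 102, Zara 132, Elena 187, Priya 77. Winner: Elena.
The two methods agree.

yes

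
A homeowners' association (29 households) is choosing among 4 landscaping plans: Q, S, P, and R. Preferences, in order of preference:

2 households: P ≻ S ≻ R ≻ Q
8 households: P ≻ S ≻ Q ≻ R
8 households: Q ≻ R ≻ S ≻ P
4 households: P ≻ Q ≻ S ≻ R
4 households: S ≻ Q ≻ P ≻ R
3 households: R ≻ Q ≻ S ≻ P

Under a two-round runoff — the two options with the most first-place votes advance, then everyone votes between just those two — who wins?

Q

Round 1 first-place votes: Q 8, S 4, P 14, R 3.
P and Q advance.
Runoff: P is preferred to Q by 14 voters; Q by 15.
Q wins the runoff.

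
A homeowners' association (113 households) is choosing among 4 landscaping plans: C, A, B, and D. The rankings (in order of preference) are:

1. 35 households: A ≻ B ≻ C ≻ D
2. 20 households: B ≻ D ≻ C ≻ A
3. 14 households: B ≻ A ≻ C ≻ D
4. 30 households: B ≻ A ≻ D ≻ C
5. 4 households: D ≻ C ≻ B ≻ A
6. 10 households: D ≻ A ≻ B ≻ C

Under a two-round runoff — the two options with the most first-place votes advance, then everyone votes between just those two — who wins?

B

Round 1 first-place votes: C 0, A 35, B 64, D 14.
B and A advance.
Runoff: B is preferred to A by 68 voters; A by 45.
B wins the runoff.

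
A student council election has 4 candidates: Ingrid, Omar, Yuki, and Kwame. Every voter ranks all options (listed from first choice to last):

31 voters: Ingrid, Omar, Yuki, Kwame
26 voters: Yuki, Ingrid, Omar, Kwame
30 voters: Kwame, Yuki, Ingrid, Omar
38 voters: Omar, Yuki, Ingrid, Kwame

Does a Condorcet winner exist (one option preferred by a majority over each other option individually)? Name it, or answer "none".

none

Checking pairwise contests:
Yuki beats Ingrid 94–31.
Ingrid beats Omar 87–38.
Omar beats Yuki 69–56.
Ingrid beats Kwame 95–30.
Every option loses at least one head-to-head, so there is no Condorcet winner.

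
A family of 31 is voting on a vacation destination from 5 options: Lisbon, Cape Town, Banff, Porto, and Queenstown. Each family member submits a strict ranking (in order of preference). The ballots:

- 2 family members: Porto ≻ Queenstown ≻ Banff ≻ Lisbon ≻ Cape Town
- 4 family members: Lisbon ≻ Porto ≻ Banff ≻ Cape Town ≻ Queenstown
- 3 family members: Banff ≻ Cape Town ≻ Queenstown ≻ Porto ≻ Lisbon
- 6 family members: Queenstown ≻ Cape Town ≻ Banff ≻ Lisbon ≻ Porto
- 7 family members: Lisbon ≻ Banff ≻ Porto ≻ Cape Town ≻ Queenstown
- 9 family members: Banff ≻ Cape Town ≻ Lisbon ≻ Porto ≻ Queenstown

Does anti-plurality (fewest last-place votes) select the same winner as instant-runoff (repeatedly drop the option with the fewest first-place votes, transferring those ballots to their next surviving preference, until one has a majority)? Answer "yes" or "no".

Anti-plurality — last-place votes: Lisbon 3, Cape Town 2, Banff 0, Porto 6, Queenstown 20. Winner: Banff.
Instant-runoff — R1 Lisbon 11, Cape Town 0, Banff 12, Porto 2, Queenstown 6 (Cape Town out); R2 Lisbon 11, Banff 12, Porto 2, Queenstown 6 (Porto out); R3 Lisbon 11, Banff 12, Queenstown 8 (Queenstown out); R4 Lisbon 11, Banff 20 (Banff winner). Winner: Banff.
The two methods agree.

yes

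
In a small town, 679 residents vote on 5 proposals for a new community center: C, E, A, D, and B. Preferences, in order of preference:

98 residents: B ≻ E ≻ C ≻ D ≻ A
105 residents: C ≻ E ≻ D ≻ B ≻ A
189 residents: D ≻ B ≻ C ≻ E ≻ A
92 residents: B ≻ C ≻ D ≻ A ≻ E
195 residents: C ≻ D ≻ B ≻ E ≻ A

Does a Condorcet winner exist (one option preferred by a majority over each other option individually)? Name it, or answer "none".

none

Checking pairwise contests:
B beats C 379–300.
C beats E 581–98.
C beats A 679–0.
C beats D 490–189.
D beats B 489–190.
Every option loses at least one head-to-head, so there is no Condorcet winner.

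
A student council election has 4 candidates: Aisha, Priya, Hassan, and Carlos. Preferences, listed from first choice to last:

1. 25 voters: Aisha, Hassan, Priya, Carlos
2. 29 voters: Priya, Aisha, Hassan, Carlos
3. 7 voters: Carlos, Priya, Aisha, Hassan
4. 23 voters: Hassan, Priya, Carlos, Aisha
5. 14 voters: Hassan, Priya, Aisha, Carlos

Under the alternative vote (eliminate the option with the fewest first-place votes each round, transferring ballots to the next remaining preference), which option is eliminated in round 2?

Round 1: Aisha 25, Priya 29, Hassan 37, Carlos 7. Eliminate Carlos.
Round 2: Aisha 25, Priya 36, Hassan 37. Eliminate Aisha.

Aisha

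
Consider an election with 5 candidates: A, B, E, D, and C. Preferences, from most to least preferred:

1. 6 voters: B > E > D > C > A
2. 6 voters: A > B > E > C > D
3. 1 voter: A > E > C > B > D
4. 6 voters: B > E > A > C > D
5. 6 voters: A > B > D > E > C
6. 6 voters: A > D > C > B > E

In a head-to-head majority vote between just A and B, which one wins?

Voters preferring A to B: 19; preferring B to A: 12.
A wins the head-to-head.

A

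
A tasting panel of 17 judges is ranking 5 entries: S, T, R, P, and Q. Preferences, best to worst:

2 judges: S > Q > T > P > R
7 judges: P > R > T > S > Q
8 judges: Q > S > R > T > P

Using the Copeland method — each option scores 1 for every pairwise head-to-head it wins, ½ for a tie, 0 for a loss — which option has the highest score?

S

S: beats T, R, P, and Q → score 4.
T: beats P; loses to S, R, and Q → score 1.
R: beats T; loses to S, P, and Q → score 1.
P: beats R; loses to S, T, and Q → score 1.
Q: beats T, R, and P; loses to S → score 3.
S has the best pairwise record.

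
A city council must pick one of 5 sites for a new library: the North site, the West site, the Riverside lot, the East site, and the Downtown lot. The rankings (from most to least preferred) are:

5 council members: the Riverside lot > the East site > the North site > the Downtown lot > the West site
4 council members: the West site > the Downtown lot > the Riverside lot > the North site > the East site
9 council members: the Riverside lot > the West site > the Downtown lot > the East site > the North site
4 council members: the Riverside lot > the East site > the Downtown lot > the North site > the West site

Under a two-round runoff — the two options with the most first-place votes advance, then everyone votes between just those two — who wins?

the Riverside lot

Round 1 first-place votes: the North site 0, the West site 4, the Riverside lot 18, the East site 0, the Downtown lot 0.
the Riverside lot and the West site advance.
Runoff: the Riverside lot is preferred to the West site by 18 voters; the West site by 4.
the Riverside lot wins the runoff.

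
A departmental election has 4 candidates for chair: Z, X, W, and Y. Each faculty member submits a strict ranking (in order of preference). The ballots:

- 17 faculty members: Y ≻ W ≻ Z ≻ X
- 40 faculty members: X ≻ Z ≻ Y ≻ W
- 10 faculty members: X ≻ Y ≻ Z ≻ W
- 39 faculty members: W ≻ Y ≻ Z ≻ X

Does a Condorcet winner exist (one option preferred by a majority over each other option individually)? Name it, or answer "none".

Y vs Z: 66–40 for Y.
Y vs X: 56–50 for Y.
Y vs W: 67–39 for Y.
Y beats every other option head-to-head.

Y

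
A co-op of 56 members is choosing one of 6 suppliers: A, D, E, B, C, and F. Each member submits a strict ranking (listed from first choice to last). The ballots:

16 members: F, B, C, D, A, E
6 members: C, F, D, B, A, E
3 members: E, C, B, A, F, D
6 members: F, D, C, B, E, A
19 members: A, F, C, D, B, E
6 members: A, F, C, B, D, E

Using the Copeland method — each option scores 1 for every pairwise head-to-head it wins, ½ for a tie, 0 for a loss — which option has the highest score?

A: beats E; ties D and F; loses to B and C → score 2.
D: beats E and B; ties A; loses to C and F → score 2.5.
E: loses to A, D, B, C, and F → score 0.
B: beats A and E; loses to D, C, and F → score 2.
C: beats A, D, E, and B; loses to F → score 4.
F: beats D, E, B, and C; ties A → score 4.5.
F has the best pairwise record.

F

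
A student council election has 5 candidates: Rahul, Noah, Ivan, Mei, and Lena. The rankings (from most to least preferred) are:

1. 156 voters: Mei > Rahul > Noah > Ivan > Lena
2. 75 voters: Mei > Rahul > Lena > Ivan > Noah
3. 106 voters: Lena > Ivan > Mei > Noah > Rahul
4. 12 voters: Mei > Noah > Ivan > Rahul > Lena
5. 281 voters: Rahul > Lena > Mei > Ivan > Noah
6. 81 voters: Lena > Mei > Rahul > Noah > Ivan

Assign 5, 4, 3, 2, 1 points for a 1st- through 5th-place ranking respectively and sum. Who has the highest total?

Rahul: 156·4 + 75·4 + 106·1 + 12·2 + 281·5 + 81·3 = 2702
Noah: 156·3 + 75·1 + 106·2 + 12·4 + 281·1 + 81·2 = 1246
Ivan: 156·2 + 75·2 + 106·4 + 12·3 + 281·2 + 81·1 = 1565
Mei: 156·5 + 75·5 + 106·3 + 12·5 + 281·3 + 81·4 = 2700
Lena: 156·1 + 75·3 + 106·5 + 12·1 + 281·4 + 81·5 = 2452
Rahul has the highest Borda score (2702).

Rahul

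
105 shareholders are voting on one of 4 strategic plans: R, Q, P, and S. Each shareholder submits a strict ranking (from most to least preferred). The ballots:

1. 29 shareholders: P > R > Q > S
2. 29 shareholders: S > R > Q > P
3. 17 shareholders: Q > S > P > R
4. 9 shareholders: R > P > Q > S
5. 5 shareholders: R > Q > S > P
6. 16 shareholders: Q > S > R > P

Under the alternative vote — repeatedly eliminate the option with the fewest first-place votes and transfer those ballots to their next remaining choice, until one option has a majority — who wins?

Q

Round 1: R 14, Q 33, P 29, S 29. Eliminate R.
Round 2: Q 38, P 38, S 29. Eliminate S.
Round 3: Q 67, P 38. Q has a majority.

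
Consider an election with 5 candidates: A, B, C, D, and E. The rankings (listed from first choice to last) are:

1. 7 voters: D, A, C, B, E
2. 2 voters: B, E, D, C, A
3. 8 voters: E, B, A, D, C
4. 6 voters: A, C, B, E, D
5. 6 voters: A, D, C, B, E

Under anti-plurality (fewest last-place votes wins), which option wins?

Last-place votes: A 2, B 0, C 8, D 6, E 13.
B is ranked last by the fewest voters, so B wins.

B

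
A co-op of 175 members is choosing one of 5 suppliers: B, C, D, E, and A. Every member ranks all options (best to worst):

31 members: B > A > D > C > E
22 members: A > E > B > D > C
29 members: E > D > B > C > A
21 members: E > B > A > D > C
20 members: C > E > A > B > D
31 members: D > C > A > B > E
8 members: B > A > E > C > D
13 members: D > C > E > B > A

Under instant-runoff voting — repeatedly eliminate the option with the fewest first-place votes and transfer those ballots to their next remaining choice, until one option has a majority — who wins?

Round 1: B 39, C 20, D 44, E 50, A 22. Eliminate C.
Round 2: B 39, D 44, E 70, A 22. Eliminate A.
Round 3: B 39, D 44, E 92. E has a majority.

E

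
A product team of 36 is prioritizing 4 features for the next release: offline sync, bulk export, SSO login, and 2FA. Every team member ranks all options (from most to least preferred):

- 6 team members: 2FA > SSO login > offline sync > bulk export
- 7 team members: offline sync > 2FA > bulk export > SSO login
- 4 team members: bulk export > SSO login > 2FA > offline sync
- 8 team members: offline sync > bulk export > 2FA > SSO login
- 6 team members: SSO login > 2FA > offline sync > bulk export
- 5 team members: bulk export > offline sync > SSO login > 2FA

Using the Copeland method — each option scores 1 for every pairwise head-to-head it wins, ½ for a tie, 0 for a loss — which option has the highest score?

offline sync: beats bulk export, SSO login, and 2FA → score 3.
bulk export: beats SSO login; loses to offline sync and 2FA → score 1.
SSO login: loses to offline sync, bulk export, and 2FA → score 0.
2FA: beats bulk export and SSO login; loses to offline sync → score 2.
offline sync has the best pairwise record.

offline sync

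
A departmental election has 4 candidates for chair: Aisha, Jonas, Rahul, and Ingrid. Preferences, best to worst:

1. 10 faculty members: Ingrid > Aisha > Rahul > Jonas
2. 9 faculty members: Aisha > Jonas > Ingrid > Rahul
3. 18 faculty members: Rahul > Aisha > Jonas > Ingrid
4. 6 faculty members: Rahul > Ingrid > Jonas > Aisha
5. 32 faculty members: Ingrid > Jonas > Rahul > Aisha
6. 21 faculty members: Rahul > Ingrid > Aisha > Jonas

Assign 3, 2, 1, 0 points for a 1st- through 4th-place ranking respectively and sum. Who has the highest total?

Ingrid

Aisha: 10·2 + 9·3 + 18·2 + 6·0 + 32·0 + 21·1 = 104
Jonas: 10·0 + 9·2 + 18·1 + 6·1 + 32·2 + 21·0 = 106
Rahul: 10·1 + 9·0 + 18·3 + 6·3 + 32·1 + 21·3 = 177
Ingrid: 10·3 + 9·1 + 18·0 + 6·2 + 32·3 + 21·2 = 189
Ingrid has the highest Borda score (189).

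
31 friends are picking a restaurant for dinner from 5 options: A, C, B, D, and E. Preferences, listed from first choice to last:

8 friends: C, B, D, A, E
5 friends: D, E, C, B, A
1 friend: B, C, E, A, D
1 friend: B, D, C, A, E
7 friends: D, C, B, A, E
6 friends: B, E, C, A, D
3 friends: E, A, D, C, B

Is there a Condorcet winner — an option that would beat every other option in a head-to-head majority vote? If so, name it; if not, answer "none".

none

Checking pairwise contests:
C beats A 28–3.
D beats C 16–15.
C beats B 23–8.
B beats D 16–15.
A beats E 16–15.
Every option loses at least one head-to-head, so there is no Condorcet winner.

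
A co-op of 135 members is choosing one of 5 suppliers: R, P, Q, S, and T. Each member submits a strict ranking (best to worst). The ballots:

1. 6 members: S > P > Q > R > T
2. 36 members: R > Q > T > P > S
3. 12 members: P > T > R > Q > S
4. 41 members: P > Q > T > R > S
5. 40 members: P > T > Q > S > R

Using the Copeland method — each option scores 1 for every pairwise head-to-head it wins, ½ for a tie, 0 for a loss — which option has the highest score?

P

R: beats S; loses to P, Q, and T → score 1.
P: beats R, Q, S, and T → score 4.
Q: beats R, S, and T; loses to P → score 3.
S: loses to R, P, Q, and T → score 0.
T: beats R and S; loses to P and Q → score 2.
P has the best pairwise record.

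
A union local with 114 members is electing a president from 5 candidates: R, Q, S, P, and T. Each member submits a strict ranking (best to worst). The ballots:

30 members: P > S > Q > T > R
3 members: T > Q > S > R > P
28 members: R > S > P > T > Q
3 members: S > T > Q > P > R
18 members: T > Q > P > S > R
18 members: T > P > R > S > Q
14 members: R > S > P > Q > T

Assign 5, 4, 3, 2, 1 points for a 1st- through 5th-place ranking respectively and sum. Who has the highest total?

R: 30·1 + 3·2 + 28·5 + 3·1 + 18·1 + 18·3 + 14·5 = 321
Q: 30·3 + 3·4 + 28·1 + 3·3 + 18·4 + 18·1 + 14·2 = 257
S: 30·4 + 3·3 + 28·4 + 3·5 + 18·2 + 18·2 + 14·4 = 384
P: 30·5 + 3·1 + 28·3 + 3·2 + 18·3 + 18·4 + 14·3 = 411
T: 30·2 + 3·5 + 28·2 + 3·4 + 18·5 + 18·5 + 14·1 = 337
P has the highest Borda score (411).

P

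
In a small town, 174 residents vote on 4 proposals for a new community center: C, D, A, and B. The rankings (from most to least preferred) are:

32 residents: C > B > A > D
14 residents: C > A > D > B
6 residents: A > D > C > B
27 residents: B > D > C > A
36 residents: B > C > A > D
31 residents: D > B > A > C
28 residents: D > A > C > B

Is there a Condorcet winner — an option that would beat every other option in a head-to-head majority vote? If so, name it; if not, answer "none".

B

B vs C: 94–80 for B.
B vs D: 95–79 for B.
B vs A: 126–48 for B.
B beats every other option head-to-head.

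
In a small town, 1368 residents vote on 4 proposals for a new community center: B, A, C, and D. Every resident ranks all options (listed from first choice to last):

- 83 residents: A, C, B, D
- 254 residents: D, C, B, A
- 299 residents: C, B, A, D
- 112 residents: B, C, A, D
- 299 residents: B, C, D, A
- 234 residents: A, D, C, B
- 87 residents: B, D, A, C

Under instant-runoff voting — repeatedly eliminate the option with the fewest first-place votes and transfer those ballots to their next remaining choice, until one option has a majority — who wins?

Round 1: B 498, A 317, C 299, D 254. Eliminate D.
Round 2: B 498, A 317, C 553. Eliminate A.
Round 3: B 498, C 870. C has a majority.

C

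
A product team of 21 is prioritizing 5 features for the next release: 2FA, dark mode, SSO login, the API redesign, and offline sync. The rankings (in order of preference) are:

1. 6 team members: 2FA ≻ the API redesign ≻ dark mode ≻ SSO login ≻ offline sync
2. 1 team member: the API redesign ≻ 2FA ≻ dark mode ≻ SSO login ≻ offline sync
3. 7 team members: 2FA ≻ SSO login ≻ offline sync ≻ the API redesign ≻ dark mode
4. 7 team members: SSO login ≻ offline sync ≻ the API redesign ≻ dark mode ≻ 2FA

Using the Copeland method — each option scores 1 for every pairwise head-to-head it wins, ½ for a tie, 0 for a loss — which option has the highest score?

2FA: beats dark mode, SSO login, the API redesign, and offline sync → score 4.
dark mode: loses to 2FA, SSO login, the API redesign, and offline sync → score 0.
SSO login: beats dark mode, the API redesign, and offline sync; loses to 2FA → score 3.
the API redesign: beats dark mode; loses to 2FA, SSO login, and offline sync → score 1.
offline sync: beats dark mode and the API redesign; loses to 2FA and SSO login → score 2.
2FA has the best pairwise record.

2FA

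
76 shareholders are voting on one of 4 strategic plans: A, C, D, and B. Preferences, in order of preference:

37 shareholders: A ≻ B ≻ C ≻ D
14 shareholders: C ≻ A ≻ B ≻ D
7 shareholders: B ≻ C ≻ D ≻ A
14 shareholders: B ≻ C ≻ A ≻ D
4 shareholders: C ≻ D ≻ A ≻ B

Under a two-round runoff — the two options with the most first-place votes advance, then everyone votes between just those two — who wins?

A

Round 1 first-place votes: A 37, C 18, D 0, B 21.
A and B advance.
Runoff: A is preferred to B by 55 voters; B by 21.
A wins the runoff.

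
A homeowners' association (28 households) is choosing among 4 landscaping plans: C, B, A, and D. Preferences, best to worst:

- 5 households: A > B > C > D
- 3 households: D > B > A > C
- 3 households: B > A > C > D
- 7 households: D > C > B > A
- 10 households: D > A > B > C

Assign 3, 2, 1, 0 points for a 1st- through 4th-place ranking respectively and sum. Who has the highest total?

C: 5·1 + 3·0 + 3·1 + 7·2 + 10·0 = 22
B: 5·2 + 3·2 + 3·3 + 7·1 + 10·1 = 42
A: 5·3 + 3·1 + 3·2 + 7·0 + 10·2 = 44
D: 5·0 + 3·3 + 3·0 + 7·3 + 10·3 = 60
D has the highest Borda score (60).

D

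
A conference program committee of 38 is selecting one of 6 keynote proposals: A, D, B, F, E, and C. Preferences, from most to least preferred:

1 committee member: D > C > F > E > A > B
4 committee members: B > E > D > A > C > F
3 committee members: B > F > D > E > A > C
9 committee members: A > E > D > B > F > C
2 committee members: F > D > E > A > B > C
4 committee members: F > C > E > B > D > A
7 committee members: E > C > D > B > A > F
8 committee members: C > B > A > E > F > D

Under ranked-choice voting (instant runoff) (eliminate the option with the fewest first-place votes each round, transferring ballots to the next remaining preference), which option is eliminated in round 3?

Round 1: A 9, D 1, B 7, F 6, E 7, C 8. Eliminate D.
Round 2: A 9, B 7, F 6, E 7, C 9. Eliminate F.
Round 3: A 9, B 7, E 9, C 13. Eliminate B.

B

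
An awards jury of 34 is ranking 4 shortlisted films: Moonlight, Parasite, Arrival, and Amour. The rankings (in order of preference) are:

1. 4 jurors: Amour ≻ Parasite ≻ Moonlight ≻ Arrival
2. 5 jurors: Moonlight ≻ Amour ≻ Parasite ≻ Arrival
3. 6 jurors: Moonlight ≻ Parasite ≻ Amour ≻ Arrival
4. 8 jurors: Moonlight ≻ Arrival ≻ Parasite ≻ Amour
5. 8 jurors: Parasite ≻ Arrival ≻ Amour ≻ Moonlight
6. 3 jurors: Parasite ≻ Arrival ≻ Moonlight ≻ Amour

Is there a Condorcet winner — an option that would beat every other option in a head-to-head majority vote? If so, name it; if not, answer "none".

Moonlight vs Parasite: 19–15 for Moonlight.
Moonlight vs Arrival: 23–11 for Moonlight.
Moonlight vs Amour: 22–12 for Moonlight.
Moonlight beats every other option head-to-head.

Moonlight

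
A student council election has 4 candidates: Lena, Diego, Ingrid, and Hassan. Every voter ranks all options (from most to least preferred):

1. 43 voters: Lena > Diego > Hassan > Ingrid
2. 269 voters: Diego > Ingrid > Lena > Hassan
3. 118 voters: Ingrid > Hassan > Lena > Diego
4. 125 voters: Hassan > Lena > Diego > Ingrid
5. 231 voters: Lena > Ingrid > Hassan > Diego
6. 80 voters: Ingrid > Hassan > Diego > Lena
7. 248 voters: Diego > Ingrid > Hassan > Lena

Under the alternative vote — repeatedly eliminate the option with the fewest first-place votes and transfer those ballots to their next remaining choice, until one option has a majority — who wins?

Round 1: Lena 274, Diego 517, Ingrid 198, Hassan 125. Eliminate Hassan.
Round 2: Lena 399, Diego 517, Ingrid 198. Eliminate Ingrid.
Round 3: Lena 517, Diego 597. Diego has a majority.

Diego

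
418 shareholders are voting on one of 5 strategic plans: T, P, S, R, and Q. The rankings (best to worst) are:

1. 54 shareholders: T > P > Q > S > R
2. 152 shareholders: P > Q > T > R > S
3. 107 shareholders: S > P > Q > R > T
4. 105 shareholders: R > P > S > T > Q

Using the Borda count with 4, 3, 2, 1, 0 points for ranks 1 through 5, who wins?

T: 54·4 + 152·2 + 107·0 + 105·1 = 625
P: 54·3 + 152·4 + 107·3 + 105·3 = 1406
S: 54·1 + 152·0 + 107·4 + 105·2 = 692
R: 54·0 + 152·1 + 107·1 + 105·4 = 679
Q: 54·2 + 152·3 + 107·2 + 105·0 = 778
P has the highest Borda score (1406).

P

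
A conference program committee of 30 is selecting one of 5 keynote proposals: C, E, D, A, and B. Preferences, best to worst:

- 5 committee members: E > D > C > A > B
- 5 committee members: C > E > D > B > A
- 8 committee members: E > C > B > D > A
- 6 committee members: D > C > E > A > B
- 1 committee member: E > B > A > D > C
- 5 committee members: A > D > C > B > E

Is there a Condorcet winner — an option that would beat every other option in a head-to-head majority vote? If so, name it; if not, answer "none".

none

Checking pairwise contests:
D beats C 17–13.
C beats E 16–14.
E beats D 19–11.
C beats A 24–6.
C beats B 29–1.
Every option loses at least one head-to-head, so there is no Condorcet winner.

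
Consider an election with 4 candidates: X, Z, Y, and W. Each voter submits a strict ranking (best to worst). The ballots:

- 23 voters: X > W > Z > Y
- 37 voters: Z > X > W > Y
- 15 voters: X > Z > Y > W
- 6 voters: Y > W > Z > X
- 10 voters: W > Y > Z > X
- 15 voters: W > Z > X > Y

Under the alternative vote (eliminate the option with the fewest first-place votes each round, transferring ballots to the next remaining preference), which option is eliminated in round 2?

W

Round 1: X 38, Z 37, Y 6, W 25. Eliminate Y.
Round 2: X 38, Z 37, W 31. Eliminate W.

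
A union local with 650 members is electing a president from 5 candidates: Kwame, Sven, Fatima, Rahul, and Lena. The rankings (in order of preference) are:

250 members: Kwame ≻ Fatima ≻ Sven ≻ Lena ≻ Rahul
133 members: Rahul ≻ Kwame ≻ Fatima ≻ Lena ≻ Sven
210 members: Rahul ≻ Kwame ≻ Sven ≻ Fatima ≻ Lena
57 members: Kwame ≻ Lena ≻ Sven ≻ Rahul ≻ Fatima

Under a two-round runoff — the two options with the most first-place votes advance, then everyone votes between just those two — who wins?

Rahul

Round 1 first-place votes: Kwame 307, Sven 0, Fatima 0, Rahul 343, Lena 0.
Rahul and Kwame advance.
Runoff: Rahul is preferred to Kwame by 343 voters; Kwame by 307.
Rahul wins the runoff.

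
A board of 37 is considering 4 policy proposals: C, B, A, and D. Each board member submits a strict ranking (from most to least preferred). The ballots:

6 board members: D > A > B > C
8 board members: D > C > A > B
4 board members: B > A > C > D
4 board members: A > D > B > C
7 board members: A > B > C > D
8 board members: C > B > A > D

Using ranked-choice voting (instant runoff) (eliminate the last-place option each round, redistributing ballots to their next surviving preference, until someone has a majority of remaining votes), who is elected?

Round 1: C 8, B 4, A 11, D 14. Eliminate B.
Round 2: C 8, A 15, D 14. Eliminate C.
Round 3: A 23, D 14. A has a majority.

A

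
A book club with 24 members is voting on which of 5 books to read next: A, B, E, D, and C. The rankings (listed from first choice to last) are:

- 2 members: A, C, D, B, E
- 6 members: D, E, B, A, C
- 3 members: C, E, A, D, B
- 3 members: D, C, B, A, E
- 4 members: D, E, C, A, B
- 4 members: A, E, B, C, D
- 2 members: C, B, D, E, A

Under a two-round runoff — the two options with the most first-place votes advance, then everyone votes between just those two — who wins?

D

Round 1 first-place votes: A 6, B 0, E 0, D 13, C 5.
D and A advance.
Runoff: D is preferred to A by 15 voters; A by 9.
D wins the runoff.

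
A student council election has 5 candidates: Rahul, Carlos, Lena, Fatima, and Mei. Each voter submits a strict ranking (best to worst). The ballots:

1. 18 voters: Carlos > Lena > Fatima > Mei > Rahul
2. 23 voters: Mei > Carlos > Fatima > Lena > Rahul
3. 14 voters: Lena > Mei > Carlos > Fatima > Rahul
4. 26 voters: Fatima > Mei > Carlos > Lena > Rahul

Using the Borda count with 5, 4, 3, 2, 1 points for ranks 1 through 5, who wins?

Rahul: 18·1 + 23·1 + 14·1 + 26·1 = 81
Carlos: 18·5 + 23·4 + 14·3 + 26·3 = 302
Lena: 18·4 + 23·2 + 14·5 + 26·2 = 240
Fatima: 18·3 + 23·3 + 14·2 + 26·5 = 281
Mei: 18·2 + 23·5 + 14·4 + 26·4 = 311
Mei has the highest Borda score (311).

Mei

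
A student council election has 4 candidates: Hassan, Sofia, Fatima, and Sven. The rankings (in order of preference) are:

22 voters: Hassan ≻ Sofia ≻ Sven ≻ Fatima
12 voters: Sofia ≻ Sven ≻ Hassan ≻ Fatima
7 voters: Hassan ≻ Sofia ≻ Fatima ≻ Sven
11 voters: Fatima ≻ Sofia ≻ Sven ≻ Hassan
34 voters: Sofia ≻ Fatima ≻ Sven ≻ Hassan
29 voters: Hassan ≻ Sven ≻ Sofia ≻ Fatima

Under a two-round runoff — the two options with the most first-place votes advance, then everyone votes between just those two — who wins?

Hassan

Round 1 first-place votes: Hassan 58, Sofia 46, Fatima 11, Sven 0.
Hassan and Sofia advance.
Runoff: Hassan is preferred to Sofia by 58 voters; Sofia by 57.
Hassan wins the runoff.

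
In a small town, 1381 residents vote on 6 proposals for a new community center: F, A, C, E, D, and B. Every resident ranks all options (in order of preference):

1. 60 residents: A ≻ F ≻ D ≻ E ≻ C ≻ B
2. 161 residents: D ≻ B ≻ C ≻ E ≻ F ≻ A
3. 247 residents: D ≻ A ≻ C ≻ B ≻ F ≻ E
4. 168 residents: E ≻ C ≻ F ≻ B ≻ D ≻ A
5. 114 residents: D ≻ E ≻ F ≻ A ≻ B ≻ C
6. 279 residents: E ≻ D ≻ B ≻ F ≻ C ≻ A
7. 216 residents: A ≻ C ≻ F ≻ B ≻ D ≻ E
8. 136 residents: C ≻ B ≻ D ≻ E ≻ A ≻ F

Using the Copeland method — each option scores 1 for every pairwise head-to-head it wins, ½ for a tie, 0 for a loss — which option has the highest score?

D

F: beats A; loses to C, E, D, and B → score 1.
A: loses to F, C, E, D, and B → score 0.
C: beats F, A, E, and B; loses to D → score 4.
E: beats F and A; loses to C, D, and B → score 2.
D: beats F, A, C, E, and B → score 5.
B: beats F, A, and E; loses to C and D → score 3.
D has the best pairwise record.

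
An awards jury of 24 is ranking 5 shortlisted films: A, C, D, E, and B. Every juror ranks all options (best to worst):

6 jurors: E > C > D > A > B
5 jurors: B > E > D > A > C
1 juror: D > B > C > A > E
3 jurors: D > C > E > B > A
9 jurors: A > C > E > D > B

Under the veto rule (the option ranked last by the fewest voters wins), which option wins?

D

Last-place votes: A 3, C 5, D 0, E 1, B 15.
D is ranked last by the fewest voters, so D wins.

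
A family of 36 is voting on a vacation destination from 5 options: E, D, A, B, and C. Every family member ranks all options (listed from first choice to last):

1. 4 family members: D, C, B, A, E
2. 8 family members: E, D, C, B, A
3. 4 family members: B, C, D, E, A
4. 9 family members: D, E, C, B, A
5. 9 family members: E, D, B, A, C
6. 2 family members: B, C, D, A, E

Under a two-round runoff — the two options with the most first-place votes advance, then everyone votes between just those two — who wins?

D

Round 1 first-place votes: E 17, D 13, A 0, B 6, C 0.
E and D advance.
Runoff: E is preferred to D by 17 voters; D by 19.
D wins the runoff.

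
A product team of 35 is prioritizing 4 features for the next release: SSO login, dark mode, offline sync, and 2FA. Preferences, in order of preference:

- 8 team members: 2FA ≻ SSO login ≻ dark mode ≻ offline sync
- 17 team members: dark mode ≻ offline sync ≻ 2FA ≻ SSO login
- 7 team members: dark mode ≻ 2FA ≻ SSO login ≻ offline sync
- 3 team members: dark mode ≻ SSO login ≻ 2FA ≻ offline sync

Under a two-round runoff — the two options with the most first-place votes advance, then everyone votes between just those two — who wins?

Round 1 first-place votes: SSO login 0, dark mode 27, offline sync 0, 2FA 8.
dark mode and 2FA advance.
Runoff: dark mode is preferred to 2FA by 27 voters; 2FA by 8.
dark mode wins the runoff.

dark mode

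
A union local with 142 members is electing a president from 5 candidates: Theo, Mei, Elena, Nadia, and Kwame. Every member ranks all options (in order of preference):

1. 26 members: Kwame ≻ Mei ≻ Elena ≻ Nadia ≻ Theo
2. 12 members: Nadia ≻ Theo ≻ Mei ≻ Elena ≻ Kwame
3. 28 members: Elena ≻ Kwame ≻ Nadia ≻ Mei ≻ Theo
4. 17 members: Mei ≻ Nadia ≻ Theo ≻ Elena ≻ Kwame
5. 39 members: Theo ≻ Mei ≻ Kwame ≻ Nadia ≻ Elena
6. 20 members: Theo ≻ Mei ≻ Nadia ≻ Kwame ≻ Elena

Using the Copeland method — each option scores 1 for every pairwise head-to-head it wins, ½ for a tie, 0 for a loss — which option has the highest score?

Theo: beats Elena and Kwame; ties Mei; loses to Nadia → score 2.5.
Mei: beats Elena, Nadia, and Kwame; ties Theo → score 3.5.
Elena: loses to Theo, Mei, Nadia, and Kwame → score 0.
Nadia: beats Theo and Elena; loses to Mei and Kwame → score 2.
Kwame: beats Elena and Nadia; loses to Theo and Mei → score 2.
Mei has the best pairwise record.

Mei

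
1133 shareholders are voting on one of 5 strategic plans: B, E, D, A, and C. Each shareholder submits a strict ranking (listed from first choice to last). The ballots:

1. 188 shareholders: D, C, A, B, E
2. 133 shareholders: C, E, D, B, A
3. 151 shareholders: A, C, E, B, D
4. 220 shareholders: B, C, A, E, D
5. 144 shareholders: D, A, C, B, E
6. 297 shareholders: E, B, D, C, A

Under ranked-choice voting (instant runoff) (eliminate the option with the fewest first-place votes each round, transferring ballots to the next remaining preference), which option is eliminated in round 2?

A

Round 1: B 220, E 297, D 332, A 151, C 133. Eliminate C.
Round 2: B 220, E 430, D 332, A 151. Eliminate A.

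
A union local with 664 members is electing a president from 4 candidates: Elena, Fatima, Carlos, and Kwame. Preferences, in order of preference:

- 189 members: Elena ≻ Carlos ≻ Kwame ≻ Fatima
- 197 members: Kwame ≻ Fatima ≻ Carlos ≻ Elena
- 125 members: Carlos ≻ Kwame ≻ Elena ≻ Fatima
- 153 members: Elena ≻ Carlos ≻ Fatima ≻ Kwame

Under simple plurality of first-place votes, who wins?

Elena

First-place votes: Elena 342, Fatima 0, Carlos 125, Kwame 197.
Elena has the most first-place votes.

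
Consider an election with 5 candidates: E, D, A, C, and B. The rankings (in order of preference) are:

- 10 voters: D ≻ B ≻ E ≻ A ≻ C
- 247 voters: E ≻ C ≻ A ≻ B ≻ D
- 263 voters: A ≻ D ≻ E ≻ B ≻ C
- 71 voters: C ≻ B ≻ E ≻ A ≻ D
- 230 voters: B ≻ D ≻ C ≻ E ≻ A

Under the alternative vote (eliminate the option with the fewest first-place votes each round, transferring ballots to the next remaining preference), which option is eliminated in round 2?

C

Round 1: E 247, D 10, A 263, C 71, B 230. Eliminate D.
Round 2: E 247, A 263, C 71, B 240. Eliminate C.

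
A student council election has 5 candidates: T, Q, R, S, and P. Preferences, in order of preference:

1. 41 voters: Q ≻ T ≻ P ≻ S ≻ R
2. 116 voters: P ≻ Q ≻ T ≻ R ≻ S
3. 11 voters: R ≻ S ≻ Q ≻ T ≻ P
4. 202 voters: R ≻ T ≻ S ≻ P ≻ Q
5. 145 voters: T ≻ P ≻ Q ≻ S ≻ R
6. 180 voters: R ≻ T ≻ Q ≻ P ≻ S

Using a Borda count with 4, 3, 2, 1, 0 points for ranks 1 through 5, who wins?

T: 41·3 + 116·2 + 11·1 + 202·3 + 145·4 + 180·3 = 2092
Q: 41·4 + 116·3 + 11·2 + 202·0 + 145·2 + 180·2 = 1184
R: 41·0 + 116·1 + 11·4 + 202·4 + 145·0 + 180·4 = 1688
S: 41·1 + 116·0 + 11·3 + 202·2 + 145·1 + 180·0 = 623
P: 41·2 + 116·4 + 11·0 + 202·1 + 145·3 + 180·1 = 1363
T has the highest Borda score (2092).

T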